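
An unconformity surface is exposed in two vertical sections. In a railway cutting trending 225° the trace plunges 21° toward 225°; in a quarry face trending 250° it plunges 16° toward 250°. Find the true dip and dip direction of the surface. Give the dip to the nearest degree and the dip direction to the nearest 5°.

true dip 22°, dip direction 205°

Each apparent-dip line lies in the plane. As unit vectors (x east, y north, z up), v₁ plunges 21°→225° and v₂ plunges 16°→250°.
Cross product v₁ × v₂ gives the pole to the plane: n ∝ (-0.064, -0.142, 0.379).
True dip = arccos(n_z / |n|) = arccos(0.9252) = 22.3°.
Dip direction = azimuth of (n_x, n_y) = atan2(-0.064, -0.142) = 204°.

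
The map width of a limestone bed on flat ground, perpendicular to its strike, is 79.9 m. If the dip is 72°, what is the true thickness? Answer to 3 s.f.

76.0 m

True thickness t = w · sin(dip) = 79.9 × sin 72°
t = 79.9 × 0.9511 = 75.989 m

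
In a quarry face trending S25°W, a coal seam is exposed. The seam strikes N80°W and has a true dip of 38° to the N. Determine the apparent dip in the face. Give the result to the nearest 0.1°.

Angle between strike (N80°W) and section (S25°W): β = 75°.
tan(apparent dip) = tan 38° · sin 75° = 0.7547
apparent dip = arctan 0.7547 = 37.04°

37.0°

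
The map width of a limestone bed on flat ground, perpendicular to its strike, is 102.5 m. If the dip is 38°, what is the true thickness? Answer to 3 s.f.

True thickness t = w · sin(dip) = 102.5 × sin 38°
t = 102.5 × 0.6157 = 63.105 m

63.1 m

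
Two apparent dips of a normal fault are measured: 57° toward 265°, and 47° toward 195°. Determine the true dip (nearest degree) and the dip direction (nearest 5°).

true dip 59°, dip direction 245°

The two traces are lines in the plane: v₁ = (sin 265°·cos 57°, cos 265°·cos 57°, −sin 57°), v₂ = (sin 195°·cos 47°, cos 195°·cos 47°, −sin 47°).
Cross product v₁ × v₂ gives the pole to the plane: n ∝ (-0.518, -0.249, 0.349).
Dip δ = arctan(|n_h|/n_z) = arctan(0.574/0.349) = 58.7°.
Dip direction = azimuth of (n_x, n_y) = atan2(-0.518, -0.249) = 244°.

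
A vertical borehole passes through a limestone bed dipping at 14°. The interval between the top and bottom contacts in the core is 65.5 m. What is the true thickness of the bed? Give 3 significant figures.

63.6 m

True thickness t = h · cos(dip) = 65.5 × cos 14°
t = 65.5 × 0.9703 = 63.554 m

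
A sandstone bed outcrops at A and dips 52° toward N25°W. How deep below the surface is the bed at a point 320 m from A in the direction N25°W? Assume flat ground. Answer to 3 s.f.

410 m

The hole is directly down-dip from the outcrop, so the down-dip offset is 320 m.
Depth = down-dip offset × tan(dip) = 320.00 × tan 52° = 320.00 × 1.2799
Depth = 409.58 m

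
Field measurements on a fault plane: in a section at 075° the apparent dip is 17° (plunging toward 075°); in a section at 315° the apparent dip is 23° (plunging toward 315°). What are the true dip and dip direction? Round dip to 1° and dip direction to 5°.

Each apparent-dip line lies in the plane. As unit vectors (x east, y north, z up), v₁ plunges 17°→075° and v₂ plunges 23°→315°.
The plane normal is n = v₁ × v₂ ∝ (0.094, 0.551, 0.762).
Dip δ = arctan(|n_h|/n_z) = arctan(0.559/0.762) = 36.3°.
Dip direction = azimuth of (n_x, n_y) = atan2(0.094, 0.551) = 10°.

true dip 36°, dip direction 010°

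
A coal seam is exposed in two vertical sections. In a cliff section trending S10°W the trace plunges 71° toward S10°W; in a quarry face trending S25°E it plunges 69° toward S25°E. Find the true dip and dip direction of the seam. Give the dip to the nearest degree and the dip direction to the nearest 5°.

true dip 71°, dip direction 180°

Each apparent-dip line lies in the plane. As unit vectors (x east, y north, z up), v₁ plunges 71°→S10°W and v₂ plunges 69°→S25°E.
The plane normal is n = v₁ × v₂ ∝ (-0.008, -0.196, 0.067).
True dip = arccos(n_z / |n|) = arccos(0.3229) = 71.2°.
The horizontal component of n points toward azimuth atan2(n_x, n_y) = 182°, the dip direction.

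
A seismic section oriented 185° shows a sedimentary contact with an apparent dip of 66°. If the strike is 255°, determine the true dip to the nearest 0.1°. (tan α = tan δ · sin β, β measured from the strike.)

67.3°

β = acute angle between strike 255° and section 185° = 70°.
tan(true dip) = tan 66° / sin 70° = 2.3902
δ = arctan(2.3902) = 67.30°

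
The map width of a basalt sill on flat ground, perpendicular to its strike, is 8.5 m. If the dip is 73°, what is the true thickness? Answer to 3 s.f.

True thickness t = w · sin(dip) = 8.5 × sin 73°
t = 8.5 × 0.9563 = 8.129 m

8.13 m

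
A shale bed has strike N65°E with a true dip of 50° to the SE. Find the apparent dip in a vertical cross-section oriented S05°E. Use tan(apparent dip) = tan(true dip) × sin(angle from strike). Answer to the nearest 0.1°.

The strike is N65°E and the section trends S05°E; the acute angle between them is β = 70°.
tan(apparent dip) = tan 50° · sin 70° = 1.1199
apparent dip = arctan 1.1199 = 48.24°

48.2°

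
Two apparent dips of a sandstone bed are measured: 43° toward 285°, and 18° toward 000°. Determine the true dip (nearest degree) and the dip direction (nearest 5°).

Each apparent-dip line lies in the plane. As unit vectors (x east, y north, z up), v₁ plunges 43°→285° and v₂ plunges 18°→000°.
n = v₁ × v₂ = (-0.590, 0.218, 0.672) (taken with n_z > 0).
True dip = arccos(n_z / |n|) = arccos(0.7299) = 43.1°.
Dip direction = atan2(-0.590, 0.218) = 290° (azimuth of n's horizontal projection).

true dip 43°, dip direction 290°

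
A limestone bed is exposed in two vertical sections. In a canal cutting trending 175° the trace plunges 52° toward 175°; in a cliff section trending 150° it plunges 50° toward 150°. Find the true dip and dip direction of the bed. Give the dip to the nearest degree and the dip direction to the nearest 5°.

Each apparent-dip line lies in the plane. As unit vectors (x east, y north, z up), v₁ plunges 52°→175° and v₂ plunges 50°→150°.
Cross product v₁ × v₂ gives the pole to the plane: n ∝ (0.031, -0.212, 0.167).
True dip = arccos(n_z / |n|) = arccos(0.6150) = 52.0°.
Dip direction = azimuth of (n_x, n_y) = atan2(0.031, -0.212) = 172°.

true dip 52°, dip direction 170°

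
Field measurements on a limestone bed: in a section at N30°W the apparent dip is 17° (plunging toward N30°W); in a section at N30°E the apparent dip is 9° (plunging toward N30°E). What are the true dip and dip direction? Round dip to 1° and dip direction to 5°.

Each apparent-dip line lies in the plane. As unit vectors (x east, y north, z up), v₁ plunges 17°→N30°W and v₂ plunges 9°→N30°E.
Cross product v₁ × v₂ gives the pole to the plane: n ∝ (-0.121, 0.219, 0.818).
tan δ = √(n_x²+n_y²)/n_z = 0.250/0.818, so δ = 17.0°.
The horizontal component of n points toward azimuth atan2(n_x, n_y) = 331°, the dip direction.

true dip 17°, dip direction 330°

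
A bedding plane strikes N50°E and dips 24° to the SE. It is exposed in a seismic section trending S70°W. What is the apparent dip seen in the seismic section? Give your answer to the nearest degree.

The section lies 20° from the strike.
tan(apparent dip) = tan 24° · sin 20° = 0.1523
apparent dip = arctan 0.1523 = 8.66°

9°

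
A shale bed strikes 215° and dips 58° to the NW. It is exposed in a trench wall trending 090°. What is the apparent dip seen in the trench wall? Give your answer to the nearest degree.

The section lies 55° from the strike.
tan α = tan 58° × sin 55° = 1.6003 × 0.8192 = 1.3109
apparent dip = arctan 1.3109 = 52.66°

53°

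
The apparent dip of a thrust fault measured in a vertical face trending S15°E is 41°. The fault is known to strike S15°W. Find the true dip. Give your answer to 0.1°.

60.1°

β = acute angle between strike S15°W and section S15°E = 30°.
tan δ = tan α / sin β = tan 41° / sin 30° = 0.8693 / 0.5000 = 1.7386
true dip = arctan 1.7386 = 60.09°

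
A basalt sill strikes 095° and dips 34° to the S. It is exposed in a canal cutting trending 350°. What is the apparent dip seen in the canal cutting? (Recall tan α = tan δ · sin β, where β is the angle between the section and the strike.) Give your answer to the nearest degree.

Angle between strike (095°) and section (350°): β = 75°.
tan α = tan 34° × sin 75° = 0.6745 × 0.9659 = 0.6515
α = arctan(0.6515) = 33.09°

33°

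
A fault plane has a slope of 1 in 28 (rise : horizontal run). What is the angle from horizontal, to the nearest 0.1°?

tan θ = 1/28 = 0.0357
θ = arctan(0.0357) = 2.05°

2.0°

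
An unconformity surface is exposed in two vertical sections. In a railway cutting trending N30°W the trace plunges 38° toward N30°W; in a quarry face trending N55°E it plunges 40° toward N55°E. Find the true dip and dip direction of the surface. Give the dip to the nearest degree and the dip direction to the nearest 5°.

true dip 48°, dip direction 015°

The two traces are lines in the plane: v₁ = (sin 330°·cos 38°, cos 330°·cos 38°, −sin 38°), v₂ = (sin 55°·cos 40°, cos 55°·cos 40°, −sin 40°).
n = v₁ × v₂ = (0.168, 0.640, 0.601) (taken with n_z > 0).
Dip δ = arctan(|n_h|/n_z) = arctan(0.661/0.601) = 47.7°.
Dip direction = atan2(0.168, 0.640) = 15° (azimuth of n's horizontal projection).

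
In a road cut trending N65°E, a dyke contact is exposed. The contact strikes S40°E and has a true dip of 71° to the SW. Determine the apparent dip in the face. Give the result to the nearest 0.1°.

The section lies 75° from the strike.
tan(apparent dip) = tan 71° · sin 75° = 2.8053
apparent dip = arctan 2.8053 = 70.38°

70.4°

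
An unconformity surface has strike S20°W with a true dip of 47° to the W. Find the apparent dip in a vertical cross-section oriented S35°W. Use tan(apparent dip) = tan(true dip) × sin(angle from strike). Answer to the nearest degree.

The strike is S20°W and the section trends S35°W; the acute angle between them is β = 15°.
tan(apparent dip) = tan 47° · sin 15° = 0.2775
apparent dip = arctan 0.2775 = 15.51°

16°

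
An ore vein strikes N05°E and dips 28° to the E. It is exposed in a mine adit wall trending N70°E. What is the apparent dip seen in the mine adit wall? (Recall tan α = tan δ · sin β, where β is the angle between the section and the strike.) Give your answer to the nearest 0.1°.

25.7°

Angle between strike (N05°E) and section (N70°E): β = 65°.
tan α = tan 28° × sin 65° = 0.5317 × 0.9063 = 0.4819
α = arctan(0.4819) = 25.73°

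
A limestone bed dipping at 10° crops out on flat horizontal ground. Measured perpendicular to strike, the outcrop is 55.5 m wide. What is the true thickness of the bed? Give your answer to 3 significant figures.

True thickness t = w · sin(dip) = 55.5 × sin 10°
t = 55.5 × 0.1736 = 9.637 m

9.64 m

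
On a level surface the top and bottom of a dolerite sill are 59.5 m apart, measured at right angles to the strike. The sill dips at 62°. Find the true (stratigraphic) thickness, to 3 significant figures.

True thickness t = w · sin(dip) = 59.5 × sin 62°
t = 59.5 × 0.8829 = 52.535 m

52.5 m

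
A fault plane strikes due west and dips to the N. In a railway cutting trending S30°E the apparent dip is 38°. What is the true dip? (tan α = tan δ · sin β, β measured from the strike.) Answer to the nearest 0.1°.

The section is 60° from the strike.
tan δ = tan α / sin β = tan 38° / sin 60° = 0.7813 / 0.8660 = 0.9022
true dip = arctan 0.9022 = 42.06°

42.1°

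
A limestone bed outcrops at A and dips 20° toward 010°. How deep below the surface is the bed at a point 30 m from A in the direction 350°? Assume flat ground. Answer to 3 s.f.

The hole lies 20° from the dip direction, so the down-dip offset is 30 × cos 20° = 28.19 m.
Depth = down-dip offset × tan(dip) = 28.19 × tan 20° = 28.19 × 0.3640
Depth = 10.26 m

10.3 m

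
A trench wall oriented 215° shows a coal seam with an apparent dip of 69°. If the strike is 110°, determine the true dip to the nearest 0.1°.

The section is 75° from the strike.
tan δ = tan α / sin β = tan 69° / sin 75° = 2.6051 / 0.9659 = 2.6970
δ = arctan(2.6970) = 69.66°

69.7°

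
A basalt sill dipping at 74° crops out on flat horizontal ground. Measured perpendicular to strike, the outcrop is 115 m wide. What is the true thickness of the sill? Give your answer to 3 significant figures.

True thickness t = w · sin(dip) = 115 × sin 74°
t = 115 × 0.9613 = 110.545 m

111 m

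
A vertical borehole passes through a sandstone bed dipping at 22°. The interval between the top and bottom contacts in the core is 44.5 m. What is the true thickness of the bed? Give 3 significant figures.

41.3 m

True thickness t = h · cos(dip) = 44.5 × cos 22°
t = 44.5 × 0.9272 = 41.260 m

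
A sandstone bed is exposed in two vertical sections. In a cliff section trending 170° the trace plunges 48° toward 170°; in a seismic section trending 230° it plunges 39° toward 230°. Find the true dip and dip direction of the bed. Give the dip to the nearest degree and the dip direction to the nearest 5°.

Represent each trace as a vector plunging at its apparent dip toward its trend (east-north-up frame): v₁ = (0.116, -0.659, -0.743), v₂ = (-0.595, -0.500, -0.629).
n = v₁ × v₂ = (-0.043, -0.516, 0.450) (taken with n_z > 0).
True dip = arccos(n_z / |n|) = arccos(0.6566) = 49.0°.
The horizontal component of n points toward azimuth atan2(n_x, n_y) = 185°, the dip direction.

true dip 49°, dip direction 185°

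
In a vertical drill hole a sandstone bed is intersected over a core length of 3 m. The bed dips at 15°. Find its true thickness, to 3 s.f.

2.90 m

True thickness t = h · cos(dip) = 3 × cos 15°
t = 3 × 0.9659 = 2.898 m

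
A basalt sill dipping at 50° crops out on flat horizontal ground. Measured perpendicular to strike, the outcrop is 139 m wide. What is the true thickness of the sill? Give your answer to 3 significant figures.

106 m

True thickness t = w · sin(dip) = 139 × sin 50°
t = 139 × 0.7660 = 106.480 m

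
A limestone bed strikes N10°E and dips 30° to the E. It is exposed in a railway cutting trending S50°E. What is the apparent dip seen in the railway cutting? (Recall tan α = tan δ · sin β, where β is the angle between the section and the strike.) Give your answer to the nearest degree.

27°

Angle between strike (N10°E) and section (S50°E): β = 60°.
tan α = tan 30° × sin 60° = 0.5774 × 0.8660 = 0.5000
α = arctan(0.5000) = 26.57°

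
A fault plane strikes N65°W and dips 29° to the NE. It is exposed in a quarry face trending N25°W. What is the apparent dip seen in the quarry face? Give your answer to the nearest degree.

The strike is N65°W and the section trends N25°W; the acute angle between them is β = 40°.
tan α = tan 29° × sin 40° = 0.5543 × 0.6428 = 0.3563
apparent dip = arctan 0.3563 = 19.61°

20°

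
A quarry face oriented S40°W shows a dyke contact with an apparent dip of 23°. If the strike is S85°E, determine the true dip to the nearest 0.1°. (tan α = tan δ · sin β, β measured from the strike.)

27.4°

The section is 55° from the strike.
tan δ = tan α / sin β = tan 23° / sin 55° = 0.4245 / 0.8192 = 0.5182
δ = arctan(0.5182) = 27.39°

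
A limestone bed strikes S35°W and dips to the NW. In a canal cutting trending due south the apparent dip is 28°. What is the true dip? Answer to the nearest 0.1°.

The section is 35° from the strike.
tan(true dip) = tan 28° / sin 35° = 0.9270
δ = arctan(0.9270) = 42.83°

42.8°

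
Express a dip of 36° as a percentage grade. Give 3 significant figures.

grade % = 100 × tan 36° = 100 × 0.7265

72.7%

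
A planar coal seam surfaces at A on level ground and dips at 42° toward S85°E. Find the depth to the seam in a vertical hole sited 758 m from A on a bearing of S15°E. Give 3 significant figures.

The hole lies 70° from the dip direction, so the down-dip offset is 758 × cos 70° = 259.25 m.
Depth = down-dip offset × tan(dip) = 259.25 × tan 42° = 259.25 × 0.9004
Depth = 233.43 m

233 m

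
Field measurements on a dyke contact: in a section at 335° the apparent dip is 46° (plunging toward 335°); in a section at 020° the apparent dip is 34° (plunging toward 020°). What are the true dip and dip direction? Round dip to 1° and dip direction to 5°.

The two traces are lines in the plane: v₁ = (sin 335°·cos 46°, cos 335°·cos 46°, −sin 46°), v₂ = (sin 20°·cos 34°, cos 20°·cos 34°, −sin 34°).
Cross product v₁ × v₂ gives the pole to the plane: n ∝ (-0.208, 0.368, 0.407).
True dip = arccos(n_z / |n|) = arccos(0.6935) = 46.1°.
Dip direction = azimuth of (n_x, n_y) = atan2(-0.208, 0.368) = 330°.

true dip 46°, dip direction 330°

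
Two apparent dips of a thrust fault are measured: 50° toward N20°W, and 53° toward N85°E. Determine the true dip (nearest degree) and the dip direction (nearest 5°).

true dip 64°, dip direction 035°

Each apparent-dip line lies in the plane. As unit vectors (x east, y north, z up), v₁ plunges 50°→N20°W and v₂ plunges 53°→N85°E.
Cross product v₁ × v₂ gives the pole to the plane: n ∝ (0.442, 0.635, 0.374).
tan δ = √(n_x²+n_y²)/n_z = 0.774/0.374, so δ = 64.2°.
The horizontal component of n points toward azimuth atan2(n_x, n_y) = 35°, the dip direction.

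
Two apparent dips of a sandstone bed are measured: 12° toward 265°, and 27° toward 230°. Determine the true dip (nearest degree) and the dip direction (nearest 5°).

true dip 32°, dip direction 195°

The two traces are lines in the plane: v₁ = (sin 265°·cos 12°, cos 265°·cos 12°, −sin 12°), v₂ = (sin 230°·cos 27°, cos 230°·cos 27°, −sin 27°).
n = v₁ × v₂ = (-0.080, -0.300, 0.500) (taken with n_z > 0).
tan δ = √(n_x²+n_y²)/n_z = 0.311/0.500, so δ = 31.9°.
The horizontal component of n points toward azimuth atan2(n_x, n_y) = 195°, the dip direction.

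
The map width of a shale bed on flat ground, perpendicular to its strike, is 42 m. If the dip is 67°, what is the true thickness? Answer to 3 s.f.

True thickness t = w · sin(dip) = 42 × sin 67°
t = 42 × 0.9205 = 38.661 m

38.7 m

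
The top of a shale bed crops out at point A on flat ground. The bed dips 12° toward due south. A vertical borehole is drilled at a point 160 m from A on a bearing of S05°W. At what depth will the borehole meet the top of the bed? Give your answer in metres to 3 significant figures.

The hole lies 5° from the dip direction, so the down-dip offset is 160 × cos 5° = 159.39 m.
Depth = down-dip offset × tan(dip) = 159.39 × tan 12° = 159.39 × 0.2126
Depth = 33.88 m

33.9 m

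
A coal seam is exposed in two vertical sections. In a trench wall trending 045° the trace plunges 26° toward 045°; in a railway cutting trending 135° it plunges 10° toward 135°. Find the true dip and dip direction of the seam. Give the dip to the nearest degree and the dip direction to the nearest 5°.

true dip 27°, dip direction 065°

Represent each trace as a vector plunging at its apparent dip toward its trend (east-north-up frame): v₁ = (0.636, 0.636, -0.438), v₂ = (0.696, -0.696, -0.174).
n = v₁ × v₂ = (0.416, 0.195, 0.885) (taken with n_z > 0).
tan δ = √(n_x²+n_y²)/n_z = 0.459/0.885, so δ = 27.4°.
Dip direction = azimuth of (n_x, n_y) = atan2(0.416, 0.195) = 65°.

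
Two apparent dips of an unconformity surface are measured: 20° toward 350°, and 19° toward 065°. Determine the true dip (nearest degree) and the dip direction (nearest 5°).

Each apparent-dip line lies in the plane. As unit vectors (x east, y north, z up), v₁ plunges 20°→350° and v₂ plunges 19°→065°.
The plane normal is n = v₁ × v₂ ∝ (0.165, 0.346, 0.858).
Dip δ = arctan(|n_h|/n_z) = arctan(0.383/0.858) = 24.1°.
Dip direction = azimuth of (n_x, n_y) = atan2(0.165, 0.346) = 25°.

true dip 24°, dip direction 025°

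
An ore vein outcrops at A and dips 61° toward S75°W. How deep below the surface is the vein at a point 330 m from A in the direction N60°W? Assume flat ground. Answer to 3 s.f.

421 m

The hole lies 45° from the dip direction, so the down-dip offset is 330 × cos 45° = 233.35 m.
Depth = down-dip offset × tan(dip) = 233.35 × tan 61° = 233.35 × 1.8040
Depth = 420.97 m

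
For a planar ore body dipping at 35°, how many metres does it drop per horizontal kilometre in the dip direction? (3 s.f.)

drop per km = 1000 × tan 35° = 1000 × 0.7002

700 m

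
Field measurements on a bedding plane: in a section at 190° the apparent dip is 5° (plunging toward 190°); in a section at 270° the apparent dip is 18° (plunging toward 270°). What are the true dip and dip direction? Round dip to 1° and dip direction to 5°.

true dip 18°, dip direction 265°

Represent each trace as a vector plunging at its apparent dip toward its trend (east-north-up frame): v₁ = (-0.173, -0.981, -0.087), v₂ = (-0.951, -0.000, -0.309).
The plane normal is n = v₁ × v₂ ∝ (-0.303, -0.029, 0.933).
tan δ = √(n_x²+n_y²)/n_z = 0.305/0.933, so δ = 18.1°.
The horizontal component of n points toward azimuth atan2(n_x, n_y) = 264°, the dip direction.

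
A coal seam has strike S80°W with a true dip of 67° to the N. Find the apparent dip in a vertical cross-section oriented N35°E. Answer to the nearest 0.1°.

59.0°

The section lies 45° from the strike.
tan(apparent dip) = tan 67° · sin 45° = 1.6658
α = arctan(1.6658) = 59.02°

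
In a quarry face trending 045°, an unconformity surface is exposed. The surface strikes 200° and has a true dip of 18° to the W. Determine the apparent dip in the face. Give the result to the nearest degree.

The strike is 200° and the section trends 045°; the acute angle between them is β = 25°.
tan(apparent dip) = tan 18° · sin 25° = 0.1373
apparent dip = arctan 0.1373 = 7.82°

8°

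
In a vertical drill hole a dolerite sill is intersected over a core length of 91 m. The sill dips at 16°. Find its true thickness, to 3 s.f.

True thickness t = h · cos(dip) = 91 × cos 16°
t = 91 × 0.9613 = 87.475 m

87.5 m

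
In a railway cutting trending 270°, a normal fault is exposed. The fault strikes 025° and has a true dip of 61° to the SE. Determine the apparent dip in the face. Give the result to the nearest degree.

Angle between strike (025°) and section (270°): β = 65°.
tan(apparent dip) = tan 61° · sin 65° = 1.6350
apparent dip = arctan 1.6350 = 58.55°

59°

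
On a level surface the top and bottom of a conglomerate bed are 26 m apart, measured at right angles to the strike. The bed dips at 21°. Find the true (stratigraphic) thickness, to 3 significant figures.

True thickness t = w · sin(dip) = 26 × sin 21°
t = 26 × 0.3584 = 9.318 m

9.32 m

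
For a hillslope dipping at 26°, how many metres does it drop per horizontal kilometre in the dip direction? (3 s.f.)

488 m

drop per km = 1000 × tan 26° = 1000 × 0.4877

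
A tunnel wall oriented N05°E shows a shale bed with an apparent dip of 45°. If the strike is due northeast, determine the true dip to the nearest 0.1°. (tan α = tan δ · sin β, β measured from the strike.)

β = acute angle between strike due northeast and section N05°E = 40°.
tan(true dip) = tan 45° / sin 40° = 1.5557
true dip = arctan 1.5557 = 57.27°

57.3°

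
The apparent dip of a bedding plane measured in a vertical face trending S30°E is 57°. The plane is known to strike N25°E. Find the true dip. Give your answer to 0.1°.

The section is 55° from the strike.
tan δ = tan α / sin β = tan 57° / sin 55° = 1.5399 / 0.8192 = 1.8798
δ = arctan(1.8798) = 61.99°

62.0°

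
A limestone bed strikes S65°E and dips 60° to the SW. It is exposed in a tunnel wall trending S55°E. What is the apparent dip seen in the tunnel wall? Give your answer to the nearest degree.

17°

Angle between strike (S65°E) and section (S55°E): β = 10°.
tan(apparent dip) = tan 60° · sin 10° = 0.3008
α = arctan(0.3008) = 16.74°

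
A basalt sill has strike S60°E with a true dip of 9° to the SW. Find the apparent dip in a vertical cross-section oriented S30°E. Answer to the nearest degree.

5°

Angle between strike (S60°E) and section (S30°E): β = 30°.
tan(apparent dip) = tan 9° · sin 30° = 0.0792
α = arctan(0.0792) = 4.53°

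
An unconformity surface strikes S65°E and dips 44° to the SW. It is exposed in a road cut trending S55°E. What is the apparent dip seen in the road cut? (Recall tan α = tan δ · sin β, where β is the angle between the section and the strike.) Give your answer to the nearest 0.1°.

9.5°

Angle between strike (S65°E) and section (S55°E): β = 10°.
tan(apparent dip) = tan 44° · sin 10° = 0.1677
α = arctan(0.1677) = 9.52°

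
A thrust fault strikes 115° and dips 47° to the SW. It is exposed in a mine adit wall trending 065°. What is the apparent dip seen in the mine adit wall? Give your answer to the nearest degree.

The section lies 50° from the strike.
tan α = tan 47° × sin 50° = 1.0724 × 0.7660 = 0.8215
α = arctan(0.8215) = 39.40°

39°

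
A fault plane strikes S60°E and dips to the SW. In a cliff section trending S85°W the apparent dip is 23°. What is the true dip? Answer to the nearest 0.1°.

36.5°

β = acute angle between strike S60°E and section S85°W = 35°.
tan δ = tan α / sin β = tan 23° / sin 35° = 0.4245 / 0.5736 = 0.7400
δ = arctan(0.7400) = 36.50°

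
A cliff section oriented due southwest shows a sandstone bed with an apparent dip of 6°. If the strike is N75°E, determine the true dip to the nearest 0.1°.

The section is 30° from the strike.
tan δ = tan α / sin β = tan 6° / sin 30° = 0.1051 / 0.5000 = 0.2102
δ = arctan(0.2102) = 11.87°

11.9°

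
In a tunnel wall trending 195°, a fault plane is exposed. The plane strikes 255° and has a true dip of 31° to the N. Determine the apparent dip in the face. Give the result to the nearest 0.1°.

The section lies 60° from the strike.
tan(apparent dip) = tan 31° · sin 60° = 0.5204
apparent dip = arctan 0.5204 = 27.49°

27.5°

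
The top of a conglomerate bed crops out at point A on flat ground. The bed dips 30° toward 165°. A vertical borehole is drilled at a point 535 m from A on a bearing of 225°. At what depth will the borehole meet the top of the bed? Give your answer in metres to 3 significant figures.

The hole lies 60° from the dip direction, so the down-dip offset is 535 × cos 60° = 267.50 m.
Depth = down-dip offset × tan(dip) = 267.50 × tan 30° = 267.50 × 0.5774
Depth = 154.44 m

154 m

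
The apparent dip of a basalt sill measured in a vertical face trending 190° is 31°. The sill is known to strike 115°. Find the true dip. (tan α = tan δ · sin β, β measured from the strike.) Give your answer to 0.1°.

β = acute angle between strike 115° and section 190° = 75°.
tan δ = tan α / sin β = tan 31° / sin 75° = 0.6009 / 0.9659 = 0.6221
δ = arctan(0.6221) = 31.88°

31.9°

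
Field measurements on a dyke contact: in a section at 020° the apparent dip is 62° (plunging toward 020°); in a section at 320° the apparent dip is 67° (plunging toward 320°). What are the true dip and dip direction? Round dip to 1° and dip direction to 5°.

Each apparent-dip line lies in the plane. As unit vectors (x east, y north, z up), v₁ plunges 62°→020° and v₂ plunges 67°→320°.
The plane normal is n = v₁ × v₂ ∝ (-0.142, 0.370, 0.159).
True dip = arccos(n_z / |n|) = arccos(0.3725) = 68.1°.
Dip direction = azimuth of (n_x, n_y) = atan2(-0.142, 0.370) = 339°.

true dip 68°, dip direction 340°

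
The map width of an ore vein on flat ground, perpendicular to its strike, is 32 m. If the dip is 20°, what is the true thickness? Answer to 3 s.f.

True thickness t = w · sin(dip) = 32 × sin 20°
t = 32 × 0.3420 = 10.945 m

10.9 m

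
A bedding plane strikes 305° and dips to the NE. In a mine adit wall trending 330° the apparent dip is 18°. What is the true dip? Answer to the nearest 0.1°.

37.6°

β = acute angle between strike 305° and section 330° = 25°.
tan δ = tan α / sin β = tan 18° / sin 25° = 0.3249 / 0.4226 = 0.7688
δ = arctan(0.7688) = 37.55°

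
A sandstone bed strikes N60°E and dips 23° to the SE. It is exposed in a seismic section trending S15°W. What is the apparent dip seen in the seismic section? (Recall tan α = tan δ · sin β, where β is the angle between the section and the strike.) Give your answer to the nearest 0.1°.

Angle between strike (N60°E) and section (S15°W): β = 45°.
tan(apparent dip) = tan 23° · sin 45° = 0.3001
apparent dip = arctan 0.3001 = 16.71°

16.7°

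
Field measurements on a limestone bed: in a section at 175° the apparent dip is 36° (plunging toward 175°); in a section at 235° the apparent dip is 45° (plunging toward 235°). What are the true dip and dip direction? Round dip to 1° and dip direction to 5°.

Each apparent-dip line lies in the plane. As unit vectors (x east, y north, z up), v₁ plunges 36°→175° and v₂ plunges 45°→235°.
n = v₁ × v₂ = (-0.331, -0.390, 0.495) (taken with n_z > 0).
tan δ = √(n_x²+n_y²)/n_z = 0.512/0.495, so δ = 45.9°.
Dip direction = atan2(-0.331, -0.390) = 220° (azimuth of n's horizontal projection).

true dip 46°, dip direction 220°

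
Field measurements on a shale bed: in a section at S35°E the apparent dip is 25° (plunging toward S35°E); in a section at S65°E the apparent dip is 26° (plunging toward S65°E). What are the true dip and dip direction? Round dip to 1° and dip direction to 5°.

Each apparent-dip line lies in the plane. As unit vectors (x east, y north, z up), v₁ plunges 25°→S35°E and v₂ plunges 26°→S65°E.
The plane normal is n = v₁ × v₂ ∝ (0.165, -0.116, 0.407).
Dip δ = arctan(|n_h|/n_z) = arctan(0.202/0.407) = 26.4°.
Dip direction = atan2(0.165, -0.116) = 125° (azimuth of n's horizontal projection).

true dip 26°, dip direction 125°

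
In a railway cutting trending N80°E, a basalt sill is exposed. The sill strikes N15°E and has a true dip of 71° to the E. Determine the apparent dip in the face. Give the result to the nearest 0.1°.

The strike is N15°E and the section trends N80°E; the acute angle between them is β = 65°.
tan(apparent dip) = tan 71° · sin 65° = 2.6321
apparent dip = arctan 2.6321 = 69.20°

69.2°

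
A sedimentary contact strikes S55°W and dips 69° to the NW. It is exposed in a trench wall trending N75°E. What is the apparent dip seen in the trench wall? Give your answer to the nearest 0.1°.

41.7°

Angle between strike (S55°W) and section (N75°E): β = 20°.
tan(apparent dip) = tan 69° · sin 20° = 0.8910
apparent dip = arctan 0.8910 = 41.70°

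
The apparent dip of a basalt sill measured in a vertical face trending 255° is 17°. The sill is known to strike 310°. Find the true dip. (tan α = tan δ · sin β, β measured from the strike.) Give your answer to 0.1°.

The section is 55° from the strike.
tan δ = tan α / sin β = tan 17° / sin 55° = 0.3057 / 0.8192 = 0.3732
true dip = arctan 0.3732 = 20.47°

20.5°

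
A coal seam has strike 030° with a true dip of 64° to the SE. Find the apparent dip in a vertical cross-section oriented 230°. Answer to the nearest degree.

35°

The section lies 20° from the strike.
tan(apparent dip) = tan 64° · sin 20° = 0.7012
α = arctan(0.7012) = 35.04°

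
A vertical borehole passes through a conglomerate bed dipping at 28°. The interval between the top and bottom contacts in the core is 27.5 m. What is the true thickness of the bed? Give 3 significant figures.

True thickness t = h · cos(dip) = 27.5 × cos 28°
t = 27.5 × 0.8829 = 24.281 m

24.3 m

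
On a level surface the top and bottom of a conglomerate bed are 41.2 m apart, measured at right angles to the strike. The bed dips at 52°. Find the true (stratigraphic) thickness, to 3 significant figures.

True thickness t = w · sin(dip) = 41.2 × sin 52°
t = 41.2 × 0.7880 = 32.466 m

32.5 m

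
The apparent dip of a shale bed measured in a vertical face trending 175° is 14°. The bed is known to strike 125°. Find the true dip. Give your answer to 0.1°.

18.0°

The section is 50° from the strike.
tan(true dip) = tan 14° / sin 50° = 0.3255
true dip = arctan 0.3255 = 18.03°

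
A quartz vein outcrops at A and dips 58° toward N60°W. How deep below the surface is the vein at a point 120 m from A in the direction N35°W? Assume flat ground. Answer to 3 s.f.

The hole lies 25° from the dip direction, so the down-dip offset is 120 × cos 25° = 108.76 m.
Depth = down-dip offset × tan(dip) = 108.76 × tan 58° = 108.76 × 1.6003
Depth = 174.05 m

174 m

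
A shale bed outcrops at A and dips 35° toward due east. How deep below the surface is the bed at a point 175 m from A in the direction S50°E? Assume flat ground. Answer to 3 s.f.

The hole lies 40° from the dip direction, so the down-dip offset is 175 × cos 40° = 134.06 m.
Depth = down-dip offset × tan(dip) = 134.06 × tan 35° = 134.06 × 0.7002
Depth = 93.87 m

93.9 m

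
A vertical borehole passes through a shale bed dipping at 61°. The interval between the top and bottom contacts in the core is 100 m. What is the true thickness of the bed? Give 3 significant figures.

True thickness t = h · cos(dip) = 100 × cos 61°
t = 100 × 0.4848 = 48.481 m

48.5 m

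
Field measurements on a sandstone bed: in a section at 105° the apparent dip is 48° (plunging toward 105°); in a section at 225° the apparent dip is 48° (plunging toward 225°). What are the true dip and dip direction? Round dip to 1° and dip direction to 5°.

Represent each trace as a vector plunging at its apparent dip toward its trend (east-north-up frame): v₁ = (0.646, -0.173, -0.743), v₂ = (-0.473, -0.473, -0.743).
The plane normal is n = v₁ × v₂ ∝ (0.223, -0.832, 0.388).
Dip δ = arctan(|n_h|/n_z) = arctan(0.861/0.388) = 65.8°.
Dip direction = atan2(0.223, -0.832) = 165° (azimuth of n's horizontal projection).

true dip 66°, dip direction 165°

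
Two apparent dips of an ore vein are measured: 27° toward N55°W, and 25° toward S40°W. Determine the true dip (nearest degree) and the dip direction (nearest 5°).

true dip 34°, dip direction 265°

Each apparent-dip line lies in the plane. As unit vectors (x east, y north, z up), v₁ plunges 27°→N55°W and v₂ plunges 25°→S40°W.
Cross product v₁ × v₂ gives the pole to the plane: n ∝ (-0.531, -0.044, 0.804).
tan δ = √(n_x²+n_y²)/n_z = 0.533/0.804, so δ = 33.5°.
Dip direction = atan2(-0.531, -0.044) = 265° (azimuth of n's horizontal projection).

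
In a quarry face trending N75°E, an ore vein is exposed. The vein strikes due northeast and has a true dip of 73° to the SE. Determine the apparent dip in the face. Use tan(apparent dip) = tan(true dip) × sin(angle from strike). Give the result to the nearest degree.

59°

The section lies 30° from the strike.
tan(apparent dip) = tan 73° · sin 30° = 1.6354
apparent dip = arctan 1.6354 = 58.56°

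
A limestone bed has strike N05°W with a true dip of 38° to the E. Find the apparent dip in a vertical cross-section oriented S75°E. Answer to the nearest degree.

The section lies 70° from the strike.
tan α = tan 38° × sin 70° = 0.7813 × 0.9397 = 0.7342
α = arctan(0.7342) = 36.28°

36°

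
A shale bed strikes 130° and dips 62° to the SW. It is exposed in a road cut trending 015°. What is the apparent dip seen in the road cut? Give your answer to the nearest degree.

Angle between strike (130°) and section (015°): β = 65°.
tan α = tan 62° × sin 65° = 1.8807 × 0.9063 = 1.7045
α = arctan(1.7045) = 59.60°

60°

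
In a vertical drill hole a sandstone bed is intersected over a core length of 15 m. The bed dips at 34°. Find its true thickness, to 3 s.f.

True thickness t = h · cos(dip) = 15 × cos 34°
t = 15 × 0.8290 = 12.436 m

12.4 m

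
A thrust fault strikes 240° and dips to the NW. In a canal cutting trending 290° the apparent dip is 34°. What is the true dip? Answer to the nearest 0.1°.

The section is 50° from the strike.
tan δ = tan α / sin β = tan 34° / sin 50° = 0.6745 / 0.7660 = 0.8805
true dip = arctan 0.8805 = 41.36°

41.4°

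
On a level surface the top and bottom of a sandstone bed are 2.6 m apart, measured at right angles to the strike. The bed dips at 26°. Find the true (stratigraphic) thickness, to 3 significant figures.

True thickness t = w · sin(dip) = 2.6 × sin 26°
t = 2.6 × 0.4384 = 1.140 m

1.14 m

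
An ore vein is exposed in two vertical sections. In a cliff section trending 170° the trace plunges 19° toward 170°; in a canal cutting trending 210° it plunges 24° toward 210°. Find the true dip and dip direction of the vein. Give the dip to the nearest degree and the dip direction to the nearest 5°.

true dip 24°, dip direction 210°

Represent each trace as a vector plunging at its apparent dip toward its trend (east-north-up frame): v₁ = (0.164, -0.931, -0.326), v₂ = (-0.457, -0.791, -0.407).
Cross product v₁ × v₂ gives the pole to the plane: n ∝ (-0.121, -0.215, 0.555).
True dip = arccos(n_z / |n|) = arccos(0.9135) = 24.0°.
Dip direction = azimuth of (n_x, n_y) = atan2(-0.121, -0.215) = 209°.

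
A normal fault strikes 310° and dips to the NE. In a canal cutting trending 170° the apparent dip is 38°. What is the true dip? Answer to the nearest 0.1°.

50.6°

β = acute angle between strike 310° and section 170° = 40°.
tan(true dip) = tan 38° / sin 40° = 1.2155
δ = arctan(1.2155) = 50.55°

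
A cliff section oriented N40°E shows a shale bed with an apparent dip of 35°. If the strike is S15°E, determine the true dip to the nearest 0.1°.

40.5°

β = acute angle between strike S15°E and section N40°E = 55°.
tan δ = tan α / sin β = tan 35° / sin 55° = 0.7002 / 0.8192 = 0.8548
δ = arctan(0.8548) = 40.52°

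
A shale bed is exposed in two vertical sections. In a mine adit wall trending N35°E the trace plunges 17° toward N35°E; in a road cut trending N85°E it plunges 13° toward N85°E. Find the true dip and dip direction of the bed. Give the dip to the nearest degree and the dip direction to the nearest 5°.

The two traces are lines in the plane: v₁ = (sin 35°·cos 17°, cos 35°·cos 17°, −sin 17°), v₂ = (sin 85°·cos 13°, cos 85°·cos 13°, −sin 13°).
n = v₁ × v₂ = (0.151, 0.160, 0.714) (taken with n_z > 0).
tan δ = √(n_x²+n_y²)/n_z = 0.221/0.714, so δ = 17.2°.
The horizontal component of n points toward azimuth atan2(n_x, n_y) = 43°, the dip direction.

true dip 17°, dip direction 045°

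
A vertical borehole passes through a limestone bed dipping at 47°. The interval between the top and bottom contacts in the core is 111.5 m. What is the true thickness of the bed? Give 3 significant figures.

76.0 m

True thickness t = h · cos(dip) = 111.5 × cos 47°
t = 111.5 × 0.6820 = 76.043 m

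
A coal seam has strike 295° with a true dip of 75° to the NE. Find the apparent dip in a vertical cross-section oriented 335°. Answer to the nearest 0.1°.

67.4°

The section lies 40° from the strike.
tan(apparent dip) = tan 75° · sin 40° = 2.3989
apparent dip = arctan 2.3989 = 67.37°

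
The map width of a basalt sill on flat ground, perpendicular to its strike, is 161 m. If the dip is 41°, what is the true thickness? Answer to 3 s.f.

True thickness t = w · sin(dip) = 161 × sin 41°
t = 161 × 0.6561 = 105.626 m

106 m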